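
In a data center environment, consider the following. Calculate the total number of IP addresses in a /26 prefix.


Given: CIDR prefix /26
Host bits = 32 - 26 = 6
Total addresses = 2^6 = 64

64


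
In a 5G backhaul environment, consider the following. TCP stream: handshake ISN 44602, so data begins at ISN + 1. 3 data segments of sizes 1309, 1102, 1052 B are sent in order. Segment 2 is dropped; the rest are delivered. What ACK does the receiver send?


SYN uses sequence number 44602; first data byte = ISN + 1 = 44603.
Segment 1: SEQ = 44603, len = 1309 B, covers [44603, 45911]
Segment 2: SEQ = 45912, len = 1102 B, covers [45912, 47013] [LOST]
Segment 3: SEQ = 47014, len = 1052 B, covers [47014, 48065]
In-order data received: bytes [44603, 45911] (segments 1..1).
Segment 2 missing -> gap begins at byte 45912; later segments buffered out of order.
Cumulative ACK = next expected in-order byte = 44603 + 1309 = 45912

45912


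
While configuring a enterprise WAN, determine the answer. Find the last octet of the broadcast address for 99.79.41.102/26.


Given: IP = 99.79.41.102, prefix = /26
Host bits = 32 - 26 = 6
Network last octet = 102 AND mask = 64
Host part size = 2^6 - 1 = 63
Broadcast last octet = 64 OR 63 = 127

127


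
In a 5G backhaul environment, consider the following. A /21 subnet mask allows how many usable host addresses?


Given: subnet mask /21
Host bits = 32 - 21 = 11
Total addresses = 2^11 = 2048
Usable hosts = 2048 - 2 (network + broadcast) = 2046

2046


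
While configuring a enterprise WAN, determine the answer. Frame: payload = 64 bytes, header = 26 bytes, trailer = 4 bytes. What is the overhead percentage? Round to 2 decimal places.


Given: payload = 64 B, header = 26 B, trailer = 4 B
Overhead bytes = header + trailer = 26 + 4 = 30
Total frame = payload + overhead = 64 + 30 = 94
Overhead % = 30 / 94 * 100 = 31.9149% -> 31.91% (2 dp)

31.91


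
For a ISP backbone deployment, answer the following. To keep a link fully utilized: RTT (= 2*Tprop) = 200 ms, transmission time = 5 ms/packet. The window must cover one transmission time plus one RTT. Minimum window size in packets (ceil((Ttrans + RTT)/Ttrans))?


Given: Ttrans = 5 ms, RTT = 200 ms (= 2 * Tprop, Tprop = 100 ms)
Time until first ACK returns = Ttrans + RTT = 5 + 200 = 205 ms
Need W * Ttrans >= Ttrans + RTT  ->  W >= (Ttrans + RTT) / Ttrans
(Ttrans + RTT) / Ttrans = 205 / 5 = 41
W_min = ceil(41) = 41

41


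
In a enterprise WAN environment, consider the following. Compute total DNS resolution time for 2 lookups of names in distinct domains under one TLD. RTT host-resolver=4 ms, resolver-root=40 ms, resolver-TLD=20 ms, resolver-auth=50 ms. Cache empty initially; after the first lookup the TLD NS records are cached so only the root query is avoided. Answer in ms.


Lookup 1 (cold cache): local + root + TLD + auth = 4 + 40 + 20 + 50 = 114 ms
Lookups 2..2 (TLD NS cached -> skip root; new domain -> still ask TLD and auth): local + TLD + auth = 4 + 20 + 50 = 74 ms each
Remaining 1 lookups: 1 * 74 = 74 ms
Total = 114 + 74 = 188 ms

188


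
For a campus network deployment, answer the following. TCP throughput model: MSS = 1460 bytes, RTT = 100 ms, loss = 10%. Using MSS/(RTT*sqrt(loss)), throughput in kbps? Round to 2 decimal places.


Given: MSS = 1460 bytes, RTT = 100 ms, loss = 10%
RTT in seconds = 100 / 1000 = 0.1
Loss rate = 10% = 0.1
sqrt(loss) = sqrt(0.1) = 0.316227766017
Throughput (bytes/s) = 1460 / (0.1 * 0.316227766017) = 46169.2538
Throughput (kbps) = 46169.2538 * 8 / 1000 = 369.354031 -> 369.35 kbps (2 dp)

369.35


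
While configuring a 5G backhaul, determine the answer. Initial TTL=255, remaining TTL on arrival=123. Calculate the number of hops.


Given: initial TTL = 255, received TTL = 123
Hops = initial TTL - received TTL
Hops = 255 - 123 = 132

132


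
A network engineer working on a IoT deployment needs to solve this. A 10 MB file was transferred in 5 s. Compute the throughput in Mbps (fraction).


Given: file = 10 MB, time = 5 s
File in Mb = 10 * 8 = 80 Mb
Throughput = 80 / 5 Mbps
Throughput = 16 Mbps

16


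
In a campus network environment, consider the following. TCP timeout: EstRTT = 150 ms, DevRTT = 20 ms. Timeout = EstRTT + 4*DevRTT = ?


Given: EstRTT = 150 ms, DevRTT = 20 ms
Timeout = EstRTT + 4 * DevRTT
4 * DevRTT = 4 * 20 = 80
Timeout = 150 + 80 = 230 ms

230


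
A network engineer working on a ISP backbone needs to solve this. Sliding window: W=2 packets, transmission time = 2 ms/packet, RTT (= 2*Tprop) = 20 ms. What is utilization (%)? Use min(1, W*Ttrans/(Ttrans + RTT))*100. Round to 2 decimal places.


Given: W = 2, Ttrans = 2 ms, RTT = 20 ms (= 2 * Tprop, Tprop = 10 ms)
Cycle time = Ttrans + RTT = 2 + 20 = 22 ms (first packet sent until its ACK returns)
W * Ttrans = 2 * 2 = 4 ms of sending per cycle
W * Ttrans / (Ttrans + RTT) = 4 / 22 = 0.181818
U = min(1, 0.181818) = 0.181818
U% = 18.18%

18.18


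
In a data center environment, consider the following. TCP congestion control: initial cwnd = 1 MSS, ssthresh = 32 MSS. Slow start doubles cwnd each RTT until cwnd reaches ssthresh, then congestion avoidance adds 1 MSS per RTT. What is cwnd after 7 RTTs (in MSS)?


RTT 0: cwnd = 1 MSS (initial)
RTT 1: cwnd = 2 MSS (slow start, doubled)
RTT 2: cwnd = 4 MSS (slow start, doubled)
RTT 3: cwnd = 8 MSS (slow start, doubled)
RTT 4: cwnd = 16 MSS (slow start, doubled)
RTT 5: cwnd = 32 MSS (slow start, doubled)
RTT 6: cwnd = 33 MSS (congestion avoidance, +1)
RTT 7: cwnd = 34 MSS (congestion avoidance, +1)

34


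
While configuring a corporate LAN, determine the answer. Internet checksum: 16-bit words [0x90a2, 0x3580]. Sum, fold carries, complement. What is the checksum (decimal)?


Given words: [0x90a2, 0x3580]
Step 1: Sum all words
Raw sum = 37026 + 13696 = 50722
One's complement = ~50722 & 0xFFFF = 14813

14813


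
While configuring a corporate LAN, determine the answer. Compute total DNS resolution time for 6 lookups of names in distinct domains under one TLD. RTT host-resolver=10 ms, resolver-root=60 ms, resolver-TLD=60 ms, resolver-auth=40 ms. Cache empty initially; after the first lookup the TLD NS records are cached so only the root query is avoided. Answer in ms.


Lookup 1 (cold cache): local + root + TLD + auth = 10 + 60 + 60 + 40 = 170 ms
Lookups 2..6 (TLD NS cached -> skip root; new domain -> still ask TLD and auth): local + TLD + auth = 10 + 60 + 40 = 110 ms each
Remaining 5 lookups: 5 * 110 = 550 ms
Total = 170 + 550 = 720 ms

720


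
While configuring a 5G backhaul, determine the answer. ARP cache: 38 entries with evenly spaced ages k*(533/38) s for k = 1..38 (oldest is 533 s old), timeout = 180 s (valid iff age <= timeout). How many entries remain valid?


Ages are k * 533/38 s for k = 1..38 (spacing = 14.0263 s).
Entry k is valid iff k * 533/38 <= 180 iff k <= 38 * 180 / 533 = 12.8330
n_valid = floor(12.8330) = 12
(n_stale = 38 - 12 = 26)

12


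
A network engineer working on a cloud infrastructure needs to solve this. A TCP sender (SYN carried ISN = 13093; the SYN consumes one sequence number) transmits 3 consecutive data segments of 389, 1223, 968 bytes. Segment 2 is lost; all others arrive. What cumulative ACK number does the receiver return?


SYN uses sequence number 13093; first data byte = ISN + 1 = 13094.
Segment 1: SEQ = 13094, len = 389 B, covers [13094, 13482]
Segment 2: SEQ = 13483, len = 1223 B, covers [13483, 14705] [LOST]
Segment 3: SEQ = 14706, len = 968 B, covers [14706, 15673]
In-order data received: bytes [13094, 13482] (segments 1..1).
Segment 2 missing -> gap begins at byte 13483; later segments buffered out of order.
Cumulative ACK = next expected in-order byte = 13094 + 389 = 13483

13483


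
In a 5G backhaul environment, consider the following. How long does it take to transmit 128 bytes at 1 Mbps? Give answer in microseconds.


Given: packet = 128 bytes, bandwidth = 1 Mbps
Packet in bits = 128 * 8 = 1024 bits
Bandwidth = 1 * 10^6 = 1000000 bps
Time = 1024 / 1000000 seconds
Time in us = 1024 * 10^6 / 1000000 = 1024

1024


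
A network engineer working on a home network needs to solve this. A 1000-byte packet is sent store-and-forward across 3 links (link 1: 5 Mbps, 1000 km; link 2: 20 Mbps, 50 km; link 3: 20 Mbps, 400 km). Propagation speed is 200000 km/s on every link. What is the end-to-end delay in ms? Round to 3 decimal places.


Packet = 1000 bytes = 8000 bits. Store-and-forward: sum (t_trans + t_prop) per link.
Link 1: t_trans = 8000/(5*10^6) s = 1.6000 ms; t_prop = 1000/200000 s = 5.0000 ms; subtotal = 6.6000 ms
Link 2: t_trans = 8000/(20*10^6) s = 0.4000 ms; t_prop = 50/200000 s = 0.2500 ms; subtotal = 0.6500 ms
Link 3: t_trans = 8000/(20*10^6) s = 0.4000 ms; t_prop = 400/200000 s = 2.0000 ms; subtotal = 2.4000 ms
End-to-end = 6.6000 + 0.6500 + 2.4000 = 9.6500 ms -> 9.650 ms (3 dp)

9.650


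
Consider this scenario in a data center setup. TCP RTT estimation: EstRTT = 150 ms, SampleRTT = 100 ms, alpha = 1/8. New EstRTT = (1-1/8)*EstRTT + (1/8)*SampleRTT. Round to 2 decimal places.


Given: EstRTT = 150 ms, SampleRTT = 100 ms, alpha = 1/8
New EstRTT = (1 - alpha) * EstRTT + alpha * SampleRTT
(7/8) * 150 = 131.25
(1/8) * 100 = 12.5
New EstRTT = 131.25 + 12.5 = 143.75 ms -> 143.75 ms (2 dp)

143.75


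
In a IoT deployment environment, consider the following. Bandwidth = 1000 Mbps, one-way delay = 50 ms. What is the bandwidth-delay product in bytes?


Given: bandwidth = 1000 Mbps, delay = 50 ms
BDP in bits = 1000 * 10^6 * 50 / 1000
BDP in bits = 50000000
BDP in bytes = 50000000 / 8 = 6250000

6250000


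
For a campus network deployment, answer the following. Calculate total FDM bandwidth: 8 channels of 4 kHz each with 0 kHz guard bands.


Given: 8 channels, 4 kHz each, guard = 0 kHz
Channel bandwidth = 8 * 4 = 32 kHz
Guard bands = 7 gaps * 0 kHz = 0 kHz
Total = 32 + 0 = 32 kHz

32


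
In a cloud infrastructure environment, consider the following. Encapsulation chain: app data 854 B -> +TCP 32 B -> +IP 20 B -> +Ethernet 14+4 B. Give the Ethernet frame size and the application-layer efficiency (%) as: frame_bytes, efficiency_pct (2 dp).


TCP segment = 854 + 32 = 886 B
IP packet = 886 + 20 = 906 B
Ethernet frame = 906 + 14 + 4 = 924 B
Efficiency = app / frame = 854 / 924 = 0.924242 = 92.4242% -> 92.42% (2 dp)

924, 92.42


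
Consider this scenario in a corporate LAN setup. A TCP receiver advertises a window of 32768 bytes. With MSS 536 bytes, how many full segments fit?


Given: RWND = 32768 bytes, MSS = 536 bytes
Full segments = floor(RWND / MSS)
Full segments = floor(32768 / 536)
Full segments = floor(61.1343) = 61

61


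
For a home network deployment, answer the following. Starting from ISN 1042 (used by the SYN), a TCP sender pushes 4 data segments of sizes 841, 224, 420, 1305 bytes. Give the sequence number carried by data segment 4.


The SYN occupies sequence number ISN = 1042, so the first data byte is ISN + 1 = 1043.
SEQ of data segment i = (ISN + 1) + sum of payload sizes of segments 1..i-1.
Segment 1: SEQ = 1043, payload = 841 bytes
Segment 2: SEQ = 1884, payload = 224 bytes
Segment 3: SEQ = 2108, payload = 420 bytes
Segment 4: SEQ = 2528, payload = 1305 bytes
SEQ of segment 4 = 1043 + 841 + 224 + 420 = 2528

2528


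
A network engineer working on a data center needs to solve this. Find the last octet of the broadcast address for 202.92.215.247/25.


Given: IP = 202.92.215.247, prefix = /25
Host bits = 32 - 25 = 7
Network last octet = 247 AND mask = 128
Host part size = 2^7 - 1 = 127
Broadcast last octet = 128 OR 127 = 255

255


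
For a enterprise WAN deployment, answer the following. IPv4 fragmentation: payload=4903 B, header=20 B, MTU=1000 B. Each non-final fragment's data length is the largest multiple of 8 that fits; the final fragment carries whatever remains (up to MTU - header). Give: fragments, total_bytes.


Max data per non-final fragment = floor((MTU - header)/8)*8 = floor((1000 - 20)/8)*8 = floor(980/8)*8 = 976 B
Final fragment needs no 8-byte alignment: it can carry up to MTU - header = 980 B
Non-final fragments needed = ceil((payload - 980) / 976) = ceil(3923/976) = ceil(4.0195) = 5
Number of fragments = 5 + 1 = 6
Fragment sizes (data): 5 * 976 B + 23 B (last, 23 <= 980 OK)
Total bytes sent = payload + n_frags * header = 4903 + 6*20 = 4903 + 120 = 5023 B

6, 5023


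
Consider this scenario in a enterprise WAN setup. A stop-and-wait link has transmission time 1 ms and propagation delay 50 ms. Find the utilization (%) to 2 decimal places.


Given: Ttrans = 1 ms, Tprop = 50 ms
RTT = 2 * Tprop = 2 * 50 = 100 ms
U = Ttrans / (Ttrans + RTT)
U = 1 / (1 + 100)
U = 1 / 101 = 0.009901
U% = 0.99%

0.99


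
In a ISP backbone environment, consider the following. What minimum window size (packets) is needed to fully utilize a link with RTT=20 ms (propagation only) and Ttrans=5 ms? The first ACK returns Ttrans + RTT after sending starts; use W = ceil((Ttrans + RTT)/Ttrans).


Given: Ttrans = 5 ms, RTT = 20 ms (= 2 * Tprop, Tprop = 10 ms)
Time until first ACK returns = Ttrans + RTT = 5 + 20 = 25 ms
Need W * Ttrans >= Ttrans + RTT  ->  W >= (Ttrans + RTT) / Ttrans
(Ttrans + RTT) / Ttrans = 25 / 5 = 5
W_min = ceil(5) = 5

5


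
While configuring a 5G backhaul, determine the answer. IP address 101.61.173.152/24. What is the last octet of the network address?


Given: IP = 101.61.173.152, prefix = /24
Subnet mask = 255.255.255.0
Last octet of IP: 152
Last octet of mask: 0
Network last octet = 152 AND 0 = 0

0


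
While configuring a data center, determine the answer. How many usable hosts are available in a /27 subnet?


Given: subnet mask /27
Host bits = 32 - 27 = 5
Total addresses = 2^5 = 32
Usable hosts = 32 - 2 (network + broadcast) = 30

30


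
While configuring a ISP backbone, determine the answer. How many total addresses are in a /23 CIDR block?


Given: CIDR prefix /23
Host bits = 32 - 23 = 9
Total addresses = 2^9 = 512

512


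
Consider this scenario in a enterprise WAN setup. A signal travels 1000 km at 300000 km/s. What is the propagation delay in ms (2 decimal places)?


Given: distance = 1000 km, speed = 300000 km/s
Delay = distance / speed = 1000 / 300000 seconds
Delay in ms = 1000 * 1000 / 300000
Delay = 3.3333 ms
Rounded to 2 dp = 3.33 ms

3.33


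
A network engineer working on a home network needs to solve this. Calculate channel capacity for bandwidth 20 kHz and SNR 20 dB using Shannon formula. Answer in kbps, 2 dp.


Given: B = 20 kHz, SNR = 20 dB
SNR linear = 10^(20/10) = 100
1 + SNR = 101
log2(101) = 6.6582114828
C = 20 * 1000 * 6.6582114828 = 133164.2297 bps
C = 133.164230 kbps -> 133.16 kbps (2 dp)

133.16


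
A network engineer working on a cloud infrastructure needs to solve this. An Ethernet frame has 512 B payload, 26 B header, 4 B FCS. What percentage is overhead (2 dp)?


Given: payload = 512 B, header = 26 B, trailer = 4 B
Overhead bytes = header + trailer = 26 + 4 = 30
Total frame = payload + overhead = 512 + 30 = 542
Overhead % = 30 / 542 * 100 = 5.5351% -> 5.54% (2 dp)

5.54


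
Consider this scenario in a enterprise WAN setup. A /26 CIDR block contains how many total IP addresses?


Given: CIDR prefix /26
Host bits = 32 - 26 = 6
Total addresses = 2^6 = 64

64


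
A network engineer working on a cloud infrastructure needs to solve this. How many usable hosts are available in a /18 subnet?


Given: subnet mask /18
Host bits = 32 - 18 = 14
Total addresses = 2^14 = 16384
Usable hosts = 16384 - 2 (network + broadcast) = 16382

16382


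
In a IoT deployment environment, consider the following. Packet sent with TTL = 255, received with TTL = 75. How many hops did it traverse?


Given: initial TTL = 255, received TTL = 75
Hops = initial TTL - received TTL
Hops = 255 - 75 = 180

180


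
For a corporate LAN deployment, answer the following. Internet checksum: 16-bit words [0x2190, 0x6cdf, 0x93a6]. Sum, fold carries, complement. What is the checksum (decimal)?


Given words: [0x2190, 0x6cdf, 0x93a6]
Step 1: Sum all words
Raw sum = 8592 + 27871 + 37798 = 74261
Step 2: Fold carry: (8725 + 1) = 8726
One's complement = ~8726 & 0xFFFF = 56809

56809


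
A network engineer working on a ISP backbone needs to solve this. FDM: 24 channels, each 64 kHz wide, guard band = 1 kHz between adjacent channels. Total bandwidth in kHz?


Given: 24 channels, 64 kHz each, guard = 1 kHz
Channel bandwidth = 24 * 64 = 1536 kHz
Guard bands = 23 gaps * 1 kHz = 23 kHz
Total = 1536 + 23 = 1559 kHz

1559


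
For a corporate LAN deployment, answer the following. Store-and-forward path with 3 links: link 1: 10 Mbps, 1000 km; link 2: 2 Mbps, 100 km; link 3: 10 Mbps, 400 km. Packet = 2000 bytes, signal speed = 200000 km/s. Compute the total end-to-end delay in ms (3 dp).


Packet = 2000 bytes = 16000 bits. Store-and-forward: sum (t_trans + t_prop) per link.
Link 1: t_trans = 16000/(10*10^6) s = 1.6000 ms; t_prop = 1000/200000 s = 5.0000 ms; subtotal = 6.6000 ms
Link 2: t_trans = 16000/(2*10^6) s = 8.0000 ms; t_prop = 100/200000 s = 0.5000 ms; subtotal = 8.5000 ms
Link 3: t_trans = 16000/(10*10^6) s = 1.6000 ms; t_prop = 400/200000 s = 2.0000 ms; subtotal = 3.6000 ms
End-to-end = 6.6000 + 8.5000 + 3.6000 = 18.7000 ms -> 18.700 ms (3 dp)

18.700


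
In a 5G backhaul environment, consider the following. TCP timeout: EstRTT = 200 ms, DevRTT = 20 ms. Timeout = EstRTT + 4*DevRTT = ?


Given: EstRTT = 200 ms, DevRTT = 20 ms
Timeout = EstRTT + 4 * DevRTT
4 * DevRTT = 4 * 20 = 80
Timeout = 200 + 80 = 280 ms

280


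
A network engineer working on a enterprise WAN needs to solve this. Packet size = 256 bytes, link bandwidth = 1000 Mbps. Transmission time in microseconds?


Given: packet = 256 bytes, bandwidth = 1000 Mbps
Packet in bits = 256 * 8 = 2048 bits
Bandwidth = 1000 * 10^6 = 1000000000 bps
Time = 2048 / 1000000000 seconds
Time in us = 2048 * 10^6 / 1000000000 = 2.048

2.048


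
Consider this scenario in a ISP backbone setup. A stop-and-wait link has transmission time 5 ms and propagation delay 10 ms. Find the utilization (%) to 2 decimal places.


Given: Ttrans = 5 ms, Tprop = 10 ms
RTT = 2 * Tprop = 2 * 10 = 20 ms
U = Ttrans / (Ttrans + RTT)
U = 5 / (5 + 20)
U = 5 / 25 = 0.2
U% = 20.00%

20.00


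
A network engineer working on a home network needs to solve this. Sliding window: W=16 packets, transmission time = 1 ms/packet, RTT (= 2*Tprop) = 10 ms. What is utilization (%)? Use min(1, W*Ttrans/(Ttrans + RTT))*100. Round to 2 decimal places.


Given: W = 16, Ttrans = 1 ms, RTT = 10 ms (= 2 * Tprop, Tprop = 5 ms)
Cycle time = Ttrans + RTT = 1 + 10 = 11 ms (first packet sent until its ACK returns)
W * Ttrans = 16 * 1 = 16 ms of sending per cycle
W * Ttrans / (Ttrans + RTT) = 16 / 11 = 1.454545
U = min(1, 1.454545) = 1.000000
U% = 100.00%

100.00


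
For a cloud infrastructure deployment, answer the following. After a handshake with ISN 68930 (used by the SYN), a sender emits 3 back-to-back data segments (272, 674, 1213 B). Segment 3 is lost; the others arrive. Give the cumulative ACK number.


SYN uses sequence number 68930; first data byte = ISN + 1 = 68931.
Segment 1: SEQ = 68931, len = 272 B, covers [68931, 69202]
Segment 2: SEQ = 69203, len = 674 B, covers [69203, 69876]
Segment 3: SEQ = 69877, len = 1213 B, covers [69877, 71089] [LOST]
In-order data received: bytes [68931, 69876] (segments 1..2).
Segment 3 missing -> gap begins at byte 69877.
Cumulative ACK = next expected in-order byte = 68931 + 272 + 674 = 69877

69877


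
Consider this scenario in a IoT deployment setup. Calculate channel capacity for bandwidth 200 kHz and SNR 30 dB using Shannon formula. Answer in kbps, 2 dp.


Given: B = 200 kHz, SNR = 30 dB
SNR linear = 10^(30/10) = 1000
1 + SNR = 1001
log2(1001) = 9.9672262588
C = 200 * 1000 * 9.9672262588 = 1993445.2518 bps
C = 1993.445252 kbps -> 1993.45 kbps (2 dp)

1993.45


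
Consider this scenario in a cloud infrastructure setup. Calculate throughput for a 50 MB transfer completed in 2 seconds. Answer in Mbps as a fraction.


Given: file = 50 MB, time = 2 s
File in Mb = 50 * 8 = 400 Mb
Throughput = 400 / 2 Mbps
Throughput = 200 Mbps

200


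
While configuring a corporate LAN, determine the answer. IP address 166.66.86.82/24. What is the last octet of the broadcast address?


Given: IP = 166.66.86.82, prefix = /24
Host bits = 32 - 24 = 8
Network last octet = 82 AND mask = 0
Host part size = 2^8 - 1 = 255
Broadcast last octet = 0 OR 255 = 255

255


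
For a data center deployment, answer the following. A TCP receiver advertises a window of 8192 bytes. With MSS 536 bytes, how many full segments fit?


Given: RWND = 8192 bytes, MSS = 536 bytes
Full segments = floor(RWND / MSS)
Full segments = floor(8192 / 536)
Full segments = floor(15.2836) = 15

15


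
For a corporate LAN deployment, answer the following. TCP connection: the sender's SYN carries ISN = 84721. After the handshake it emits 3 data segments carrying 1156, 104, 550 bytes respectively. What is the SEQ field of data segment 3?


The SYN occupies sequence number ISN = 84721, so the first data byte is ISN + 1 = 84722.
SEQ of data segment i = (ISN + 1) + sum of payload sizes of segments 1..i-1.
Segment 1: SEQ = 84722, payload = 1156 bytes
Segment 2: SEQ = 85878, payload = 104 bytes
Segment 3: SEQ = 85982, payload = 550 bytes
SEQ of segment 3 = 84722 + 1156 + 104 = 85982

85982


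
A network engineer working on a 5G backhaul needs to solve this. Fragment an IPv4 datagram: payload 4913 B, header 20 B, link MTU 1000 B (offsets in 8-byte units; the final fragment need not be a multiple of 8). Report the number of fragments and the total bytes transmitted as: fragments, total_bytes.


Max data per non-final fragment = floor((MTU - header)/8)*8 = floor((1000 - 20)/8)*8 = floor(980/8)*8 = 976 B
Final fragment needs no 8-byte alignment: it can carry up to MTU - header = 980 B
Non-final fragments needed = ceil((payload - 980) / 976) = ceil(3933/976) = ceil(4.0297) = 5
Number of fragments = 5 + 1 = 6
Fragment sizes (data): 5 * 976 B + 33 B (last, 33 <= 980 OK)
Total bytes sent = payload + n_frags * header = 4913 + 6*20 = 4913 + 120 = 5033 B

6, 5033


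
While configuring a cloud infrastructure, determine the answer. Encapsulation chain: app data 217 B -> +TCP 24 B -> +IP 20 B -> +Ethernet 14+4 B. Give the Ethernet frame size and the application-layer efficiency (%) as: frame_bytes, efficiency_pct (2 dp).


TCP segment = 217 + 24 = 241 B
IP packet = 241 + 20 = 261 B
Ethernet frame = 261 + 14 + 4 = 279 B
Efficiency = app / frame = 217 / 279 = 0.777778 = 77.7778% -> 77.78% (2 dp)

279, 77.78


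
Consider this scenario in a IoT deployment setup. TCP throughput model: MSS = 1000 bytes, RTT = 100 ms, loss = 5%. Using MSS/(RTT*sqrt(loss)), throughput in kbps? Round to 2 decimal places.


Given: MSS = 1000 bytes, RTT = 100 ms, loss = 5%
RTT in seconds = 100 / 1000 = 0.1
Loss rate = 5% = 0.05
sqrt(loss) = sqrt(0.05) = 0.223606797750
Throughput (bytes/s) = 1000 / (0.1 * 0.223606797750) = 44721.3595
Throughput (kbps) = 44721.3595 * 8 / 1000 = 357.770876 -> 357.77 kbps (2 dp)

357.77


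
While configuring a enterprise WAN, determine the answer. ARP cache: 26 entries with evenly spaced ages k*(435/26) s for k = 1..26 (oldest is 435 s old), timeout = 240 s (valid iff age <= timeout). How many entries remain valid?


Ages are k * 435/26 s for k = 1..26 (spacing = 16.7308 s).
Entry k is valid iff k * 435/26 <= 240 iff k <= 26 * 240 / 435 = 14.3448
n_valid = floor(14.3448) = 14
(n_stale = 26 - 14 = 12)

14


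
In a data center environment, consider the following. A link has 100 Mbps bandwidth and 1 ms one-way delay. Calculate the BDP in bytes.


Given: bandwidth = 100 Mbps, delay = 1 ms
BDP in bits = 100 * 10^6 * 1 / 1000
BDP in bits = 100000
BDP in bytes = 100000 / 8 = 12500

12500


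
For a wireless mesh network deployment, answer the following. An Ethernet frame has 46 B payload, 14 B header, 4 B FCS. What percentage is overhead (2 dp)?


Given: payload = 46 B, header = 14 B, trailer = 4 B
Overhead bytes = header + trailer = 14 + 4 = 18
Total frame = payload + overhead = 46 + 18 = 64
Overhead % = 18 / 64 * 100 = 28.1250% -> 28.13% (2 dp)

28.13


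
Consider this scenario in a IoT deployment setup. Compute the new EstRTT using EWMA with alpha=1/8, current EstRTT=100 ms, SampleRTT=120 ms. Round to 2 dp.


Given: EstRTT = 100 ms, SampleRTT = 120 ms, alpha = 1/8
New EstRTT = (1 - alpha) * EstRTT + alpha * SampleRTT
(7/8) * 100 = 87.5
(1/8) * 120 = 15
New EstRTT = 87.5 + 15 = 102.5 ms -> 102.50 ms (2 dp)

102.50


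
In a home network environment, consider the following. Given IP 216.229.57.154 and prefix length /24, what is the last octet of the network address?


Given: IP = 216.229.57.154, prefix = /24
Subnet mask = 255.255.255.0
Last octet of IP: 154
Last octet of mask: 0
Network last octet = 154 AND 0 = 0

0


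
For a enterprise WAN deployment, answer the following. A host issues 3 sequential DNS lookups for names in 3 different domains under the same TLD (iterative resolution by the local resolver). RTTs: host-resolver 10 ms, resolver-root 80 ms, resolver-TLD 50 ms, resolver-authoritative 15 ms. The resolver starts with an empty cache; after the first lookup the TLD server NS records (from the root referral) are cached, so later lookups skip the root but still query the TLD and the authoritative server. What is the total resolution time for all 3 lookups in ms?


Lookup 1 (cold cache): local + root + TLD + auth = 10 + 80 + 50 + 15 = 155 ms
Lookups 2..3 (TLD NS cached -> skip root; new domain -> still ask TLD and auth): local + TLD + auth = 10 + 50 + 15 = 75 ms each
Remaining 2 lookups: 2 * 75 = 150 ms
Total = 155 + 150 = 305 ms

305


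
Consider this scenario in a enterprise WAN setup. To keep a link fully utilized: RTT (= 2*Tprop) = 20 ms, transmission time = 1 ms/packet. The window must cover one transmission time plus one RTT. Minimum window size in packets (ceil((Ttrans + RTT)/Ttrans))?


Given: Ttrans = 1 ms, RTT = 20 ms (= 2 * Tprop, Tprop = 10 ms)
Time until first ACK returns = Ttrans + RTT = 1 + 20 = 21 ms
Need W * Ttrans >= Ttrans + RTT  ->  W >= (Ttrans + RTT) / Ttrans
(Ttrans + RTT) / Ttrans = 21 / 1 = 21
W_min = ceil(21) = 21

21


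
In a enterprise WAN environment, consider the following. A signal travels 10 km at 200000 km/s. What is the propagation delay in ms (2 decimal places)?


Given: distance = 10 km, speed = 200000 km/s
Delay = distance / speed = 10 / 200000 seconds
Delay in ms = 10 * 1000 / 200000
Delay = 0.0500 ms
Rounded to 2 dp = 0.05 ms

0.05


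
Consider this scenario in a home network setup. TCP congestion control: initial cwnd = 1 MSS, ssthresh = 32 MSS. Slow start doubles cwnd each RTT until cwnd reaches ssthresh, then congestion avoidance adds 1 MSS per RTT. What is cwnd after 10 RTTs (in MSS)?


RTT 0: cwnd = 1 MSS (initial)
RTT 1: cwnd = 2 MSS (slow start, doubled)
RTT 2: cwnd = 4 MSS (slow start, doubled)
RTT 3: cwnd = 8 MSS (slow start, doubled)
RTT 4: cwnd = 16 MSS (slow start, doubled)
RTT 5: cwnd = 32 MSS (slow start, doubled)
RTT 6: cwnd = 33 MSS (congestion avoidance, +1)
RTT 7: cwnd = 34 MSS (congestion avoidance, +1)
RTT 8: cwnd = 35 MSS (congestion avoidance, +1)
RTT 9: cwnd = 36 MSS (congestion avoidance, +1)
RTT 10: cwnd = 37 MSS (congestion avoidance, +1)

37


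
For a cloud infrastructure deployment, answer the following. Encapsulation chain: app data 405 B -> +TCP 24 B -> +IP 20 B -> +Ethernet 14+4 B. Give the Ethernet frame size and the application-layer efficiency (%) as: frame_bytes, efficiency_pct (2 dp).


TCP segment = 405 + 24 = 429 B
IP packet = 429 + 20 = 449 B
Ethernet frame = 449 + 14 + 4 = 467 B
Efficiency = app / frame = 405 / 467 = 0.867238 = 86.7238% -> 86.72% (2 dp)

467, 86.72


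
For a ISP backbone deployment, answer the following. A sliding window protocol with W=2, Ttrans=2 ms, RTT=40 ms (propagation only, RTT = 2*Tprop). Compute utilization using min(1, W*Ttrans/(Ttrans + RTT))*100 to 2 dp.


Given: W = 2, Ttrans = 2 ms, RTT = 40 ms (= 2 * Tprop, Tprop = 20 ms)
Cycle time = Ttrans + RTT = 2 + 40 = 42 ms (first packet sent until its ACK returns)
W * Ttrans = 2 * 2 = 4 ms of sending per cycle
W * Ttrans / (Ttrans + RTT) = 4 / 42 = 0.095238
U = min(1, 0.095238) = 0.095238
U% = 9.52%

9.52


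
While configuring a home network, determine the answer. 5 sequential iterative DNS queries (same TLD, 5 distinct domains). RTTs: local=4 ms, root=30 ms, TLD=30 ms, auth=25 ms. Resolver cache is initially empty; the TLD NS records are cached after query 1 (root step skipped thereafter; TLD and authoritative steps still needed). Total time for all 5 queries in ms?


Lookup 1 (cold cache): local + root + TLD + auth = 4 + 30 + 30 + 25 = 89 ms
Lookups 2..5 (TLD NS cached -> skip root; new domain -> still ask TLD and auth): local + TLD + auth = 4 + 30 + 25 = 59 ms each
Remaining 4 lookups: 4 * 59 = 236 ms
Total = 89 + 236 = 325 ms

325


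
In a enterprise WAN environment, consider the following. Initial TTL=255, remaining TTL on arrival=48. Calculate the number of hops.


Given: initial TTL = 255, received TTL = 48
Hops = initial TTL - received TTL
Hops = 255 - 48 = 207

207


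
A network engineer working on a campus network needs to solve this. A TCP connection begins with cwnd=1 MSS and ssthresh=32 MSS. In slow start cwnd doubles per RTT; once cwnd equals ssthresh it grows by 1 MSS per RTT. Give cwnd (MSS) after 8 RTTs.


RTT 0: cwnd = 1 MSS (initial)
RTT 1: cwnd = 2 MSS (slow start, doubled)
RTT 2: cwnd = 4 MSS (slow start, doubled)
RTT 3: cwnd = 8 MSS (slow start, doubled)
RTT 4: cwnd = 16 MSS (slow start, doubled)
RTT 5: cwnd = 32 MSS (slow start, doubled)
RTT 6: cwnd = 33 MSS (congestion avoidance, +1)
RTT 7: cwnd = 34 MSS (congestion avoidance, +1)
RTT 8: cwnd = 35 MSS (congestion avoidance, +1)

35


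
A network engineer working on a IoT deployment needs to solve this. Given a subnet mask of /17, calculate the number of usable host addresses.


Given: subnet mask /17
Host bits = 32 - 17 = 15
Total addresses = 2^15 = 32768
Usable hosts = 32768 - 2 (network + broadcast) = 32766

32766


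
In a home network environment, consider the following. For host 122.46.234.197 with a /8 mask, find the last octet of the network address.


Given: IP = 122.46.234.197, prefix = /8
Subnet mask = 255.0.0.0
Last octet of IP: 197
Last octet of mask: 0
Network last octet = 197 AND 0 = 0

0


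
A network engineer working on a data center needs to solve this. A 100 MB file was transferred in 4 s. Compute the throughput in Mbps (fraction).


Given: file = 100 MB, time = 4 s
File in Mb = 100 * 8 = 800 Mb
Throughput = 800 / 4 Mbps
Throughput = 200 Mbps

200


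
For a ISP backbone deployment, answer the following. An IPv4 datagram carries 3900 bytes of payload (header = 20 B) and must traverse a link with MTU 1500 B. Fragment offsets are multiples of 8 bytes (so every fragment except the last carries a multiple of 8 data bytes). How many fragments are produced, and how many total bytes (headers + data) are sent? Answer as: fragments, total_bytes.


Max data per non-final fragment = floor((MTU - header)/8)*8 = floor((1500 - 20)/8)*8 = floor(1480/8)*8 = 1480 B
Final fragment needs no 8-byte alignment: it can carry up to MTU - header = 1480 B
Non-final fragments needed = ceil((payload - 1480) / 1480) = ceil(2420/1480) = ceil(1.6351) = 2
Number of fragments = 2 + 1 = 3
Fragment sizes (data): 2 * 1480 B + 940 B (last, 940 <= 1480 OK)
Total bytes sent = payload + n_frags * header = 3900 + 3*20 = 3900 + 60 = 3960 B

3, 3960


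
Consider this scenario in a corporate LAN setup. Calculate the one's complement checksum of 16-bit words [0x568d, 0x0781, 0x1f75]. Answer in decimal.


Given words: [0x568d, 0x0781, 0x1f75]
Step 1: Sum all words
Raw sum = 22157 + 1921 + 8053 = 32131
One's complement = ~32131 & 0xFFFF = 33404

33404


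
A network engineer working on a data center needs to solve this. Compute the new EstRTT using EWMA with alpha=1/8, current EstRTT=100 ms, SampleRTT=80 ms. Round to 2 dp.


Given: EstRTT = 100 ms, SampleRTT = 80 ms, alpha = 1/8
New EstRTT = (1 - alpha) * EstRTT + alpha * SampleRTT
(7/8) * 100 = 87.5
(1/8) * 80 = 10
New EstRTT = 87.5 + 10 = 97.5 ms -> 97.50 ms (2 dp)

97.50


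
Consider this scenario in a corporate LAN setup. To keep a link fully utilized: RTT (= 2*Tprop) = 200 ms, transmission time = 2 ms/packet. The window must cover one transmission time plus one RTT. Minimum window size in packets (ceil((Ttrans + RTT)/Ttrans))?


Given: Ttrans = 2 ms, RTT = 200 ms (= 2 * Tprop, Tprop = 100 ms)
Time until first ACK returns = Ttrans + RTT = 2 + 200 = 202 ms
Need W * Ttrans >= Ttrans + RTT  ->  W >= (Ttrans + RTT) / Ttrans
(Ttrans + RTT) / Ttrans = 202 / 2 = 101
W_min = ceil(101) = 101

101


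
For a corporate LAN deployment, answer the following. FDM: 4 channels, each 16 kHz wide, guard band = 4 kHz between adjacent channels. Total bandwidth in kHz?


Given: 4 channels, 16 kHz each, guard = 4 kHz
Channel bandwidth = 4 * 16 = 64 kHz
Guard bands = 3 gaps * 4 kHz = 12 kHz
Total = 64 + 12 = 76 kHz

76


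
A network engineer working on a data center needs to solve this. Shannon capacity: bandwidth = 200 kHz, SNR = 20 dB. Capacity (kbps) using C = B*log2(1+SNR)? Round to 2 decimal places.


Given: B = 200 kHz, SNR = 20 dB
SNR linear = 10^(20/10) = 100
1 + SNR = 101
log2(101) = 6.6582114828
C = 200 * 1000 * 6.6582114828 = 1331642.2966 bps
C = 1331.642297 kbps -> 1331.64 kbps (2 dp)

1331.64


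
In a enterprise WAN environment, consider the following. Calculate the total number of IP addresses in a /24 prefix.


Given: CIDR prefix /24
Host bits = 32 - 24 = 8
Total addresses = 2^8 = 256

256


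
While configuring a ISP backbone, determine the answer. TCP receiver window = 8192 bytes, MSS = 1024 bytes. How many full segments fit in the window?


Given: RWND = 8192 bytes, MSS = 1024 bytes
Full segments = floor(RWND / MSS)
Full segments = floor(8192 / 1024)
Full segments = floor(8.0) = 8

8


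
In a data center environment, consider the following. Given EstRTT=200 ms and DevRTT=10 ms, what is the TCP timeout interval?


Given: EstRTT = 200 ms, DevRTT = 10 ms
Timeout = EstRTT + 4 * DevRTT
4 * DevRTT = 4 * 10 = 40
Timeout = 200 + 40 = 240 ms

240


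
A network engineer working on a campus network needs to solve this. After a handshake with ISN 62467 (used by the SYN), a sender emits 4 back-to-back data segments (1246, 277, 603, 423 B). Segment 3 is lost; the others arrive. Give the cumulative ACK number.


SYN uses sequence number 62467; first data byte = ISN + 1 = 62468.
Segment 1: SEQ = 62468, len = 1246 B, covers [62468, 63713]
Segment 2: SEQ = 63714, len = 277 B, covers [63714, 63990]
Segment 3: SEQ = 63991, len = 603 B, covers [63991, 64593] [LOST]
Segment 4: SEQ = 64594, len = 423 B, covers [64594, 65016]
In-order data received: bytes [62468, 63990] (segments 1..2).
Segment 3 missing -> gap begins at byte 63991; later segments buffered out of order.
Cumulative ACK = next expected in-order byte = 62468 + 1246 + 277 = 63991

63991


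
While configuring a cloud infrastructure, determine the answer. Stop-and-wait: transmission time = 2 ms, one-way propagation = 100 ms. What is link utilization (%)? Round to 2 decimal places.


Given: Ttrans = 2 ms, Tprop = 100 ms
RTT = 2 * Tprop = 2 * 100 = 200 ms
U = Ttrans / (Ttrans + RTT)
U = 2 / (2 + 200)
U = 2 / 202 = 0.009901
U% = 0.99%

0.99


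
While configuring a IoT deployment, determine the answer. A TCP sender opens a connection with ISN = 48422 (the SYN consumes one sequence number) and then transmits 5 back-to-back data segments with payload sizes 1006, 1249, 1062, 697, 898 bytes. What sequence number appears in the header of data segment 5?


The SYN occupies sequence number ISN = 48422, so the first data byte is ISN + 1 = 48423.
SEQ of data segment i = (ISN + 1) + sum of payload sizes of segments 1..i-1.
Segment 1: SEQ = 48423, payload = 1006 bytes
Segment 2: SEQ = 49429, payload = 1249 bytes
Segment 3: SEQ = 50678, payload = 1062 bytes
Segment 4: SEQ = 51740, payload = 697 bytes
Segment 5: SEQ = 52437, payload = 898 bytes
SEQ of segment 5 = 48423 + 1006 + 1249 + 1062 + 697 = 52437

52437


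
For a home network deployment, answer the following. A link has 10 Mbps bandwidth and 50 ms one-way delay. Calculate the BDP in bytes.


Given: bandwidth = 10 Mbps, delay = 50 ms
BDP in bits = 10 * 10^6 * 50 / 1000
BDP in bits = 500000
BDP in bytes = 500000 / 8 = 62500

62500


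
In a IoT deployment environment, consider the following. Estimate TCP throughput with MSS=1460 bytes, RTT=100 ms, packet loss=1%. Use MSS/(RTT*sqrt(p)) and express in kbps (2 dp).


Given: MSS = 1460 bytes, RTT = 100 ms, loss = 1%
RTT in seconds = 100 / 1000 = 0.1
Loss rate = 1% = 0.01
sqrt(loss) = sqrt(0.01) = 0.1
Throughput (bytes/s) = 1460 / (0.1 * 0.1) = 146000.0000
Throughput (kbps) = 146000.0000 * 8 / 1000 = 1168.000000 -> 1168.00 kbps (2 dp)

1168.00


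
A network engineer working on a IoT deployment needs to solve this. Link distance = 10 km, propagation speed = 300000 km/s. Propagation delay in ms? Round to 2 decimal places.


Given: distance = 10 km, speed = 300000 km/s
Delay = distance / speed = 10 / 300000 seconds
Delay in ms = 10 * 1000 / 300000
Delay = 0.0333 ms
Rounded to 2 dp = 0.03 ms

0.03


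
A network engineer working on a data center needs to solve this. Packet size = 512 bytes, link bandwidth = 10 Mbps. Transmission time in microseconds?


Given: packet = 512 bytes, bandwidth = 10 Mbps
Packet in bits = 512 * 8 = 4096 bits
Bandwidth = 10 * 10^6 = 10000000 bps
Time = 4096 / 10000000 seconds
Time in us = 4096 * 10^6 / 10000000 = 409.6

409.6


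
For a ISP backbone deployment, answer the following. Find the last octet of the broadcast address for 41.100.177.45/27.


Given: IP = 41.100.177.45, prefix = /27
Host bits = 32 - 27 = 5
Network last octet = 45 AND mask = 32
Host part size = 2^5 - 1 = 31
Broadcast last octet = 32 OR 31 = 63

63


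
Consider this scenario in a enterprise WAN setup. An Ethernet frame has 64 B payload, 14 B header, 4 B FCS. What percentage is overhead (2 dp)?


Given: payload = 64 B, header = 14 B, trailer = 4 B
Overhead bytes = header + trailer = 14 + 4 = 18
Total frame = payload + overhead = 64 + 18 = 82
Overhead % = 18 / 82 * 100 = 21.9512% -> 21.95% (2 dp)

21.95


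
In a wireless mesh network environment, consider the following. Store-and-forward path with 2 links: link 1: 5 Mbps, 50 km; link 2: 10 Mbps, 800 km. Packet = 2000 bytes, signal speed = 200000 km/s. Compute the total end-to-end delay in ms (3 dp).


Packet = 2000 bytes = 16000 bits. Store-and-forward: sum (t_trans + t_prop) per link.
Link 1: t_trans = 16000/(5*10^6) s = 3.2000 ms; t_prop = 50/200000 s = 0.2500 ms; subtotal = 3.4500 ms
Link 2: t_trans = 16000/(10*10^6) s = 1.6000 ms; t_prop = 800/200000 s = 4.0000 ms; subtotal = 5.6000 ms
End-to-end = 3.4500 + 5.6000 = 9.0500 ms -> 9.050 ms (3 dp)

9.050


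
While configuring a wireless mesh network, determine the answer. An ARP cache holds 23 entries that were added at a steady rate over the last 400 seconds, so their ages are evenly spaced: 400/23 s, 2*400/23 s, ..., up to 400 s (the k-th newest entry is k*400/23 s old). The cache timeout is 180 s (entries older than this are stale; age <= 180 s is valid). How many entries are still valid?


Ages are k * 400/23 s for k = 1..23 (spacing = 17.3913 s).
Entry k is valid iff k * 400/23 <= 180 iff k <= 23 * 180 / 400 = 10.3500
n_valid = floor(10.3500) = 10
(n_stale = 23 - 10 = 13)

10


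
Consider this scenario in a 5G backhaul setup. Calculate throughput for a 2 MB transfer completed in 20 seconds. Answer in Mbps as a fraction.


Given: file = 2 MB, time = 20 s
File in Mb = 2 * 8 = 16 Mb
Throughput = 16 / 20 Mbps
Throughput = 4/5 Mbps

4/5


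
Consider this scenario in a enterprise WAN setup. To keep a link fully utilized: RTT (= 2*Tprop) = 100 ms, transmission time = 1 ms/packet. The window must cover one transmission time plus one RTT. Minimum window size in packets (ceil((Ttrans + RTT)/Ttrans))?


Given: Ttrans = 1 ms, RTT = 100 ms (= 2 * Tprop, Tprop = 50 ms)
Time until first ACK returns = Ttrans + RTT = 1 + 100 = 101 ms
Need W * Ttrans >= Ttrans + RTT  ->  W >= (Ttrans + RTT) / Ttrans
(Ttrans + RTT) / Ttrans = 101 / 1 = 101
W_min = ceil(101) = 101

101
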